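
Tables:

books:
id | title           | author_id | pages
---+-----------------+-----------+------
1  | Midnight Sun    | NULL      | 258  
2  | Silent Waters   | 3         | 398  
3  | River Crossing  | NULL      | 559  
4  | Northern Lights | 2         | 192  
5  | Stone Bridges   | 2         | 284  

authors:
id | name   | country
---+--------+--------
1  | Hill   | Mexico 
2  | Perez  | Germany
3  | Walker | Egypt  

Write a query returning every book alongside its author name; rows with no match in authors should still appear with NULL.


LEFT JOIN keeps every row from books (the left table); where author_id has no match in authors, the author columns become NULL. Walk through each book:
  - book 1 (Midnight Sun): author_id=NULL, no match -> kept with NULL
  - book 2 (Silent Waters): author_id=3 -> matches Walker
  - book 3 (River Crossing): author_id=NULL, no match -> kept with NULL
  - book 4 (Northern Lights): author_id=2 -> matches Perez
  - book 5 (Stone Bridges): author_id=2 -> matches Perez
All 5 rows appear; 2 have NULL author.

SQL:
SELECT a.title, b.name AS author
FROM books a
LEFT JOIN authors b ON a.author_id = b.id

Result:
title           | author
----------------+-------
Midnight Sun    | NULL  
Silent Waters   | Walker
River Crossing  | NULL  
Northern Lights | Perez 
Stone Bridges   | Perez 


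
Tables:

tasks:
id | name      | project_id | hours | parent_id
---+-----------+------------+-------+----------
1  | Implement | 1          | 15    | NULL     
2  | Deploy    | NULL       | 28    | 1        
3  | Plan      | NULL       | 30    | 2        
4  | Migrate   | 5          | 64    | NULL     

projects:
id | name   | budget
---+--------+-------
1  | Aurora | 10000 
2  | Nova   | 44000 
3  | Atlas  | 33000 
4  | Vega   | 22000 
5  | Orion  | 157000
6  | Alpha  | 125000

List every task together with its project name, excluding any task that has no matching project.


INNER JOIN keeps only tasks rows whose project_id matches an id in projects. Walk through each task:
  - task 1 (Implement): project_id=1 -> matches Aurora
  - task 2 (Deploy): project_id=NULL, no match -> dropped
  - task 3 (Plan): project_id=NULL, no match -> dropped
  - task 4 (Migrate): project_id=5 -> matches Orion
So 2 of 4 rows are dropped.

SQL:
SELECT a.name, b.name AS project
FROM tasks a
INNER JOIN projects b ON a.project_id = b.id

Result:
name      | project
----------+--------
Implement | Aurora 
Migrate   | Orion  


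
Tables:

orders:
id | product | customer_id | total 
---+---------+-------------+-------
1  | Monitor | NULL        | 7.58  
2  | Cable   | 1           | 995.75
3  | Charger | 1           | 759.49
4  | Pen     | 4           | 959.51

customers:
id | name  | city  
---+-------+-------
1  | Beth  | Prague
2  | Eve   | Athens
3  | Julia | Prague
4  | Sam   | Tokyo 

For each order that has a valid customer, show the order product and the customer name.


INNER JOIN keeps only orders rows whose customer_id matches an id in customers. Walk through each order:
  - order 1 (Monitor): customer_id=NULL, no match -> dropped
  - order 2 (Cable): customer_id=1 -> matches Beth
  - order 3 (Charger): customer_id=1 -> matches Beth
  - order 4 (Pen): customer_id=4 -> matches Sam
So 1 of 4 rows is dropped.

SQL:
SELECT a.product, b.name AS customer
FROM orders a
INNER JOIN customers b ON a.customer_id = b.id

Result:
product | customer
--------+---------
Cable   | Beth    
Charger | Beth    
Pen     | Sam     


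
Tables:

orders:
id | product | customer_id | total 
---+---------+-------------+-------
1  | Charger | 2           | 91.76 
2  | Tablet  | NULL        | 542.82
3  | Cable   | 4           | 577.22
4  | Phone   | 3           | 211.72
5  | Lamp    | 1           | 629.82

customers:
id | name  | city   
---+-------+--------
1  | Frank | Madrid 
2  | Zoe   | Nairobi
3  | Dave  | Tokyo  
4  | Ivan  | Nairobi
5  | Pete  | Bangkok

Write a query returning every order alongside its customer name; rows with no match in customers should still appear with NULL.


LEFT JOIN keeps every row from orders (the left table); where customer_id has no match in customers, the customer columns become NULL. Walk through each order:
  - order 1 (Charger): customer_id=2 -> matches Zoe
  - order 2 (Tablet): customer_id=NULL, no match -> kept with NULL
  - order 3 (Cable): customer_id=4 -> matches Ivan
  - order 4 (Phone): customer_id=3 -> matches Dave
  - order 5 (Lamp): customer_id=1 -> matches Frank
All 5 rows appear; 1 has NULL customer.

SQL:
SELECT a.product, b.name AS customer
FROM orders a
LEFT JOIN customers b ON a.customer_id = b.id

Result:
product | customer
--------+---------
Charger | Zoe     
Tablet  | NULL    
Cable   | Ivan    
Phone   | Dave    
Lamp    | Frank   


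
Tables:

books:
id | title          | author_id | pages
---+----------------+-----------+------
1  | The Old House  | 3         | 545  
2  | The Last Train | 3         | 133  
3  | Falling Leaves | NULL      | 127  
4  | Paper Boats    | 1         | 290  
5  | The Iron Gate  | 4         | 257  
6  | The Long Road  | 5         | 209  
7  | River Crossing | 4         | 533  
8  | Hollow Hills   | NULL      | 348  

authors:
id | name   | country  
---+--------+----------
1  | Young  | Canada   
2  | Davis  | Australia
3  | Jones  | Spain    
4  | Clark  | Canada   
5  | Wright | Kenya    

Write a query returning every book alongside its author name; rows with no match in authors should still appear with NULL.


LEFT JOIN keeps every row from books (the left table); where author_id has no match in authors, the author columns become NULL. Walk through each book:
  - book 1 (The Old House): author_id=3 -> matches Jones
  - book 2 (The Last Train): author_id=3 -> matches Jones
  - book 3 (Falling Leaves): author_id=NULL, no match -> kept with NULL
  - book 4 (Paper Boats): author_id=1 -> matches Young
  - book 5 (The Iron Gate): author_id=4 -> matches Clark
  - book 6 (The Long Road): author_id=5 -> matches Wright
  - book 7 (River Crossing): author_id=4 -> matches Clark
  - book 8 (Hollow Hills): author_id=NULL, no match -> kept with NULL
All 8 rows appear; 2 have NULL author.

SQL:
SELECT a.title, b.name AS author
FROM books a
LEFT JOIN authors b ON a.author_id = b.id

Result:
title          | author
---------------+-------
The Old House  | Jones 
The Last Train | Jones 
Falling Leaves | NULL  
Paper Boats    | Young 
The Iron Gate  | Clark 
The Long Road  | Wright
River Crossing | Clark 
Hollow Hills   | NULL  


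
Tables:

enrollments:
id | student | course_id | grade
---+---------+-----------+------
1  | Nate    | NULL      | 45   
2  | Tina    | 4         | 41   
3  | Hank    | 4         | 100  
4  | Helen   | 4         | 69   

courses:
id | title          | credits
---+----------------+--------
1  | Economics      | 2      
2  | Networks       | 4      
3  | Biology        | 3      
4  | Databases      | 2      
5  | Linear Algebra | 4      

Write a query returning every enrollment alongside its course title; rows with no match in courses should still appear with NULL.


LEFT JOIN keeps every row from enrollments (the left table); where course_id has no match in courses, the course columns become NULL. Walk through each enrollment:
  - enrollment 1 (Nate): course_id=NULL, no match -> kept with NULL
  - enrollment 2 (Tina): course_id=4 -> matches Databases
  - enrollment 3 (Hank): course_id=4 -> matches Databases
  - enrollment 4 (Helen): course_id=4 -> matches Databases
All 4 rows appear; 1 has NULL course.

SQL:
SELECT a.student, b.title AS course
FROM enrollments a
LEFT JOIN courses b ON a.course_id = b.id

Result:
student | course   
--------+----------
Nate    | NULL     
Tina    | Databases
Hank    | Databases
Helen   | Databases


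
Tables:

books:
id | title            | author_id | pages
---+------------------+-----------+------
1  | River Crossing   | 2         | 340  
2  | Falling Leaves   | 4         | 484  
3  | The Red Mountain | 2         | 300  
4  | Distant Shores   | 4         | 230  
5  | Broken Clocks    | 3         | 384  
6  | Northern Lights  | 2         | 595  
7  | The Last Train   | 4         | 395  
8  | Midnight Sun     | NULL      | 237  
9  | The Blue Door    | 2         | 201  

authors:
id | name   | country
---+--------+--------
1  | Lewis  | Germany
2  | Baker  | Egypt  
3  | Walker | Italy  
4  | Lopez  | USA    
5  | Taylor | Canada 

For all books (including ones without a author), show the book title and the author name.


LEFT JOIN keeps every row from books (the left table); where author_id has no match in authors, the author columns become NULL. Walk through each book:
  - book 1 (River Crossing): author_id=2 -> matches Baker
  - book 2 (Falling Leaves): author_id=4 -> matches Lopez
  - book 3 (The Red Mountain): author_id=2 -> matches Baker
  - book 4 (Distant Shores): author_id=4 -> matches Lopez
  - book 5 (Broken Clocks): author_id=3 -> matches Walker
  - book 6 (Northern Lights): author_id=2 -> matches Baker
  - book 7 (The Last Train): author_id=4 -> matches Lopez
  - book 8 (Midnight Sun): author_id=NULL, no match -> kept with NULL
  - book 9 (The Blue Door): author_id=2 -> matches Baker
All 9 rows appear; 1 has NULL author.

SQL:
SELECT a.title, b.name AS author
FROM books a
LEFT JOIN authors b ON a.author_id = b.id

Result:
title            | author
-----------------+-------
River Crossing   | Baker 
Falling Leaves   | Lopez 
The Red Mountain | Baker 
Distant Shores   | Lopez 
Broken Clocks    | Walker
Northern Lights  | Baker 
The Last Train   | Lopez 
Midnight Sun     | NULL  
The Blue Door    | Baker 


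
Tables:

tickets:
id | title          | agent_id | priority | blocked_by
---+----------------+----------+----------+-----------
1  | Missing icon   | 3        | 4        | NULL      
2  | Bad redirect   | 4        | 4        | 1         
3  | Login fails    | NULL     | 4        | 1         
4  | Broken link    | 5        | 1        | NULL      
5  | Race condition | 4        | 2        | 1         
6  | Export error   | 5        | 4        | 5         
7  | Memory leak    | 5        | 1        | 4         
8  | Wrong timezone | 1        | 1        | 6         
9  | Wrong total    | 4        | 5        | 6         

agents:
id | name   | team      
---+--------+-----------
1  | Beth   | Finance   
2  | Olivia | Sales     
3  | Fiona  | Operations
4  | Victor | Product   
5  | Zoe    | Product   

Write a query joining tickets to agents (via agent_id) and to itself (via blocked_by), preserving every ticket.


Two LEFT JOINs from the same base table tickets: one to agents via agent_id, one to tickets itself via blocked_by. Both are LEFT so every ticket is preserved.
Match against agents:
  - ticket 1 (Missing icon): agent_id=3 -> matches Fiona
  - ticket 2 (Bad redirect): agent_id=4 -> matches Victor
  - ticket 3 (Login fails): agent_id=NULL, no match -> kept with NULL
  - ticket 4 (Broken link): agent_id=5 -> matches Zoe
  - ticket 5 (Race condition): agent_id=4 -> matches Victor
  - ticket 6 (Export error): agent_id=5 -> matches Zoe
  - ticket 7 (Memory leak): agent_id=5 -> matches Zoe
  - ticket 8 (Wrong timezone): agent_id=1 -> matches Beth
  - ticket 9 (Wrong total): agent_id=4 -> matches Victor
Match against tickets (self):
  - ticket 1 (Missing icon): blocked_by=NULL -> NULL
  - ticket 2 (Bad redirect): blocked_by=1 -> Missing icon
  - ticket 3 (Login fails): blocked_by=1 -> Missing icon
  - ticket 4 (Broken link): blocked_by=NULL -> NULL
  - ticket 5 (Race condition): blocked_by=1 -> Missing icon
  - ticket 6 (Export error): blocked_by=5 -> Race condition
  - ticket 7 (Memory leak): blocked_by=4 -> Broken link
  - ticket 8 (Wrong timezone): blocked_by=6 -> Export error
  - ticket 9 (Wrong total): blocked_by=6 -> Export error

SQL:
SELECT a.title, b.name AS agent, c.title AS blocked_by
FROM tickets a
LEFT JOIN agents b ON a.agent_id = b.id
LEFT JOIN tickets c ON a.blocked_by = c.id

Result:
title          | agent  | blocked_by    
---------------+--------+---------------
Missing icon   | Fiona  | NULL          
Bad redirect   | Victor | Missing icon  
Login fails    | NULL   | Missing icon  
Broken link    | Zoe    | NULL          
Race condition | Victor | Missing icon  
Export error   | Zoe    | Race condition
Memory leak    | Zoe    | Broken link   
Wrong timezone | Beth   | Export error  
Wrong total    | Victor | Export error  


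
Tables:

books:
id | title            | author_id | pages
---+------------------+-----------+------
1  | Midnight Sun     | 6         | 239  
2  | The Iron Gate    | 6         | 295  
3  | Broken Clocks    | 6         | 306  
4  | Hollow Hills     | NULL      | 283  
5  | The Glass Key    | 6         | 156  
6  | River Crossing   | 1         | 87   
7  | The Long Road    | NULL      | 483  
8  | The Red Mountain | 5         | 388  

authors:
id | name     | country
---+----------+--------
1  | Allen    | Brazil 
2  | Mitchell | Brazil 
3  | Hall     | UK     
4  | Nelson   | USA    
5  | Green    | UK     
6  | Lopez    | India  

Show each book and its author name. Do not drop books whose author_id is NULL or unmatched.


LEFT JOIN keeps every row from books (the left table); where author_id has no match in authors, the author columns become NULL. Walk through each book:
  - book 1 (Midnight Sun): author_id=6 -> matches Lopez
  - book 2 (The Iron Gate): author_id=6 -> matches Lopez
  - book 3 (Broken Clocks): author_id=6 -> matches Lopez
  - book 4 (Hollow Hills): author_id=NULL, no match -> kept with NULL
  - book 5 (The Glass Key): author_id=6 -> matches Lopez
  - book 6 (River Crossing): author_id=1 -> matches Allen
  - book 7 (The Long Road): author_id=NULL, no match -> kept with NULL
  - book 8 (The Red Mountain): author_id=5 -> matches Green
All 8 rows appear; 2 have NULL author.

SQL:
SELECT a.title, b.name AS author
FROM books a
LEFT JOIN authors b ON a.author_id = b.id

Result:
title            | author
-----------------+-------
Midnight Sun     | Lopez 
The Iron Gate    | Lopez 
Broken Clocks    | Lopez 
Hollow Hills     | NULL  
The Glass Key    | Lopez 
River Crossing   | Allen 
The Long Road    | NULL  
The Red Mountain | Green 


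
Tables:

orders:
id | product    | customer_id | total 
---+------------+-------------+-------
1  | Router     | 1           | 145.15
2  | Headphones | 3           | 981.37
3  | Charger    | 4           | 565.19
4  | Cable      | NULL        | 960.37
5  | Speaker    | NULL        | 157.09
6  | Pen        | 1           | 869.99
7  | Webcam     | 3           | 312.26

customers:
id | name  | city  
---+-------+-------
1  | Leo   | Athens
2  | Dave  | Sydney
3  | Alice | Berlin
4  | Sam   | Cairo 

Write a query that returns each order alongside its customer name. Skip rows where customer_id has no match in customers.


INNER JOIN keeps only orders rows whose customer_id matches an id in customers. Walk through each order:
  - order 1 (Router): customer_id=1 -> matches Leo
  - order 2 (Headphones): customer_id=3 -> matches Alice
  - order 3 (Charger): customer_id=4 -> matches Sam
  - order 4 (Cable): customer_id=NULL, no match -> dropped
  - order 5 (Speaker): customer_id=NULL, no match -> dropped
  - order 6 (Pen): customer_id=1 -> matches Leo
  - order 7 (Webcam): customer_id=3 -> matches Alice
So 2 of 7 rows are dropped.

SQL:
SELECT a.product, b.name AS customer
FROM orders a
INNER JOIN customers b ON a.customer_id = b.id

Result:
product    | customer
-----------+---------
Router     | Leo     
Headphones | Alice   
Charger    | Sam     
Pen        | Leo     
Webcam     | Alice   


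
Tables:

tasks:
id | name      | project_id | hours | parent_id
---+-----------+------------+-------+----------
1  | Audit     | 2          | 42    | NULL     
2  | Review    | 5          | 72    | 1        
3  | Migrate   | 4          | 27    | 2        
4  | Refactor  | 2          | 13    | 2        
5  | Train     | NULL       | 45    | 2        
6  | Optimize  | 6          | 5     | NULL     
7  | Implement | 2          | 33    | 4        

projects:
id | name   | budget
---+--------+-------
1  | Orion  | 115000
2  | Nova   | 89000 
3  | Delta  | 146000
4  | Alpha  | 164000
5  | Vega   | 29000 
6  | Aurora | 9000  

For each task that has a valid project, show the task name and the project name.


INNER JOIN keeps only tasks rows whose project_id matches an id in projects. Walk through each task:
  - task 1 (Audit): project_id=2 -> matches Nova
  - task 2 (Review): project_id=5 -> matches Vega
  - task 3 (Migrate): project_id=4 -> matches Alpha
  - task 4 (Refactor): project_id=2 -> matches Nova
  - task 5 (Train): project_id=NULL, no match -> dropped
  - task 6 (Optimize): project_id=6 -> matches Aurora
  - task 7 (Implement): project_id=2 -> matches Nova
So 1 of 7 rows is dropped.

SQL:
SELECT a.name, b.name AS project
FROM tasks a
INNER JOIN projects b ON a.project_id = b.id

Result:
name      | project
----------+--------
Audit     | Nova   
Review    | Vega   
Migrate   | Alpha  
Refactor  | Nova   
Optimize  | Aurora 
Implement | Nova   


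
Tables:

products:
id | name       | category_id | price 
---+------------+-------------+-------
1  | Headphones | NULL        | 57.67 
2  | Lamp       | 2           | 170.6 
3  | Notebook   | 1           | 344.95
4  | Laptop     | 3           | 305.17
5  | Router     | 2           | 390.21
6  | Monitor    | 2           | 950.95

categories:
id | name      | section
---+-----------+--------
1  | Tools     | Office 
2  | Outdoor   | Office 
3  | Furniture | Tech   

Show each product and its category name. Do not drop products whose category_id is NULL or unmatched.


LEFT JOIN keeps every row from products (the left table); where category_id has no match in categories, the category columns become NULL. Walk through each product:
  - product 1 (Headphones): category_id=NULL, no match -> kept with NULL
  - product 2 (Lamp): category_id=2 -> matches Outdoor
  - product 3 (Notebook): category_id=1 -> matches Tools
  - product 4 (Laptop): category_id=3 -> matches Furniture
  - product 5 (Router): category_id=2 -> matches Outdoor
  - product 6 (Monitor): category_id=2 -> matches Outdoor
All 6 rows appear; 1 has NULL category.

SQL:
SELECT a.name, b.name AS category
FROM products a
LEFT JOIN categories b ON a.category_id = b.id

Result:
name       | category 
-----------+----------
Headphones | NULL     
Lamp       | Outdoor  
Notebook   | Tools    
Laptop     | Furniture
Router     | Outdoor  
Monitor    | Outdoor  


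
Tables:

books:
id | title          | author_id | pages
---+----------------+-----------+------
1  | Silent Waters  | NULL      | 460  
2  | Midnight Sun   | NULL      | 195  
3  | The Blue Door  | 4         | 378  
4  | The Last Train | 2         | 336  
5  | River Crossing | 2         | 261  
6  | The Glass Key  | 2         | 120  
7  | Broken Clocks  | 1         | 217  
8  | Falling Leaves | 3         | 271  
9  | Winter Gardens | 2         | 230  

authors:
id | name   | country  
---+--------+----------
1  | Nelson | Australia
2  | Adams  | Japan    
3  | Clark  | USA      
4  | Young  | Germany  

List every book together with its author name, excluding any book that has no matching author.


INNER JOIN keeps only books rows whose author_id matches an id in authors. Walk through each book:
  - book 1 (Silent Waters): author_id=NULL, no match -> dropped
  - book 2 (Midnight Sun): author_id=NULL, no match -> dropped
  - book 3 (The Blue Door): author_id=4 -> matches Young
  - book 4 (The Last Train): author_id=2 -> matches Adams
  - book 5 (River Crossing): author_id=2 -> matches Adams
  - book 6 (The Glass Key): author_id=2 -> matches Adams
  - book 7 (Broken Clocks): author_id=1 -> matches Nelson
  - book 8 (Falling Leaves): author_id=3 -> matches Clark
  - book 9 (Winter Gardens): author_id=2 -> matches Adams
So 2 of 9 rows are dropped.

SQL:
SELECT a.title, b.name AS author
FROM books a
INNER JOIN authors b ON a.author_id = b.id

Result:
title          | author
---------------+-------
The Blue Door  | Young 
The Last Train | Adams 
River Crossing | Adams 
The Glass Key  | Adams 
Broken Clocks  | Nelson
Falling Leaves | Clark 
Winter Gardens | Adams 


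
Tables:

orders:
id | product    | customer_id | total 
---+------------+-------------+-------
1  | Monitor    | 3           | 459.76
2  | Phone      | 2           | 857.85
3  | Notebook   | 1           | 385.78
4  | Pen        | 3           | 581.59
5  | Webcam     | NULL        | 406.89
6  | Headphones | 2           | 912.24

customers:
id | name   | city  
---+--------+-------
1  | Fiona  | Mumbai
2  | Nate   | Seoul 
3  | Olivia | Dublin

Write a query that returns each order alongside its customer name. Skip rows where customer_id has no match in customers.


INNER JOIN keeps only orders rows whose customer_id matches an id in customers. Walk through each order:
  - order 1 (Monitor): customer_id=3 -> matches Olivia
  - order 2 (Phone): customer_id=2 -> matches Nate
  - order 3 (Notebook): customer_id=1 -> matches Fiona
  - order 4 (Pen): customer_id=3 -> matches Olivia
  - order 5 (Webcam): customer_id=NULL, no match -> dropped
  - order 6 (Headphones): customer_id=2 -> matches Nate
So 1 of 6 rows is dropped.

SQL:
SELECT a.product, b.name AS customer
FROM orders a
INNER JOIN customers b ON a.customer_id = b.id

Result:
product    | customer
-----------+---------
Monitor    | Olivia  
Phone      | Nate    
Notebook   | Fiona   
Pen        | Olivia  
Headphones | Nate    


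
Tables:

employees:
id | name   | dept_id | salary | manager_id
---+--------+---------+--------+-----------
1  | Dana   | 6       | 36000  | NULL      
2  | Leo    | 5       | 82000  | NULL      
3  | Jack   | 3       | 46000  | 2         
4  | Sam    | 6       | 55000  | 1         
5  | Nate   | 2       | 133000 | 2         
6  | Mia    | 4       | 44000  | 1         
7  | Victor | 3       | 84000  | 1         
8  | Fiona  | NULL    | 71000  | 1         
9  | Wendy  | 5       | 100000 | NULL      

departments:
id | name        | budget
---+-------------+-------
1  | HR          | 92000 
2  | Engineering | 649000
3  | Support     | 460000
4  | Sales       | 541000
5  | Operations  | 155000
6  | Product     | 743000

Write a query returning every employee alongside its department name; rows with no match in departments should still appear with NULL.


LEFT JOIN keeps every row from employees (the left table); where dept_id has no match in departments, the department columns become NULL. Walk through each employee:
  - employee 1 (Dana): dept_id=6 -> matches Product
  - employee 2 (Leo): dept_id=5 -> matches Operations
  - employee 3 (Jack): dept_id=3 -> matches Support
  - employee 4 (Sam): dept_id=6 -> matches Product
  - employee 5 (Nate): dept_id=2 -> matches Engineering
  - employee 6 (Mia): dept_id=4 -> matches Sales
  - employee 7 (Victor): dept_id=3 -> matches Support
  - employee 8 (Fiona): dept_id=NULL, no match -> kept with NULL
  - employee 9 (Wendy): dept_id=5 -> matches Operations
All 9 rows appear; 1 has NULL department.

SQL:
SELECT a.name, b.name AS department
FROM employees a
LEFT JOIN departments b ON a.dept_id = b.id

Result:
name   | department 
-------+------------
Dana   | Product    
Leo    | Operations 
Jack   | Support    
Sam    | Product    
Nate   | Engineering
Mia    | Sales      
Victor | Support    
Fiona  | NULL       
Wendy  | Operations 


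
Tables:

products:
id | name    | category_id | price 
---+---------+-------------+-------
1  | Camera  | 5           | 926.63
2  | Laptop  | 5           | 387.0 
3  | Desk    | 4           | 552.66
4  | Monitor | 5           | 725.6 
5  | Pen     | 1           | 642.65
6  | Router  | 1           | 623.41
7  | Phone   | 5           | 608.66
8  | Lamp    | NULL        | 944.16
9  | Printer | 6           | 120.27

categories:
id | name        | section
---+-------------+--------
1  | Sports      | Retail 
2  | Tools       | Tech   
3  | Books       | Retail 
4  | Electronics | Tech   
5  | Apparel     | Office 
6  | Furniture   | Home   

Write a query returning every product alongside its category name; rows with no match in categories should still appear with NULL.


LEFT JOIN keeps every row from products (the left table); where category_id has no match in categories, the category columns become NULL. Walk through each product:
  - product 1 (Camera): category_id=5 -> matches Apparel
  - product 2 (Laptop): category_id=5 -> matches Apparel
  - product 3 (Desk): category_id=4 -> matches Electronics
  - product 4 (Monitor): category_id=5 -> matches Apparel
  - product 5 (Pen): category_id=1 -> matches Sports
  - product 6 (Router): category_id=1 -> matches Sports
  - product 7 (Phone): category_id=5 -> matches Apparel
  - product 8 (Lamp): category_id=NULL, no match -> kept with NULL
  - product 9 (Printer): category_id=6 -> matches Furniture
All 9 rows appear; 1 has NULL category.

SQL:
SELECT a.name, b.name AS category
FROM products a
LEFT JOIN categories b ON a.category_id = b.id

Result:
name    | category   
--------+------------
Camera  | Apparel    
Laptop  | Apparel    
Desk    | Electronics
Monitor | Apparel    
Pen     | Sports     
Router  | Sports     
Phone   | Apparel    
Lamp    | NULL       
Printer | Furniture  


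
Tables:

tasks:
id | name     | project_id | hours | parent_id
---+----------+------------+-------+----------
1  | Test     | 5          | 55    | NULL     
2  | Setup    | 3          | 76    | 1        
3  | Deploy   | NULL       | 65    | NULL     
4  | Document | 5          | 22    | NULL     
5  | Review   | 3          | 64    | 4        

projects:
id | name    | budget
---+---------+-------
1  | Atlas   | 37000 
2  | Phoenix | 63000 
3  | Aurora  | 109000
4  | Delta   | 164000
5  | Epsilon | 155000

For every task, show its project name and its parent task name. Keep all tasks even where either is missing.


Two LEFT JOINs from the same base table tasks: one to projects via project_id, one to tasks itself via parent_id. Both are LEFT so every task is preserved.
Match against projects:
  - task 1 (Test): project_id=5 -> matches Epsilon
  - task 2 (Setup): project_id=3 -> matches Aurora
  - task 3 (Deploy): project_id=NULL, no match -> kept with NULL
  - task 4 (Document): project_id=5 -> matches Epsilon
  - task 5 (Review): project_id=3 -> matches Aurora
Match against tasks (self):
  - task 1 (Test): parent_id=NULL -> NULL
  - task 2 (Setup): parent_id=1 -> Test
  - task 3 (Deploy): parent_id=NULL -> NULL
  - task 4 (Document): parent_id=NULL -> NULL
  - task 5 (Review): parent_id=4 -> Document

SQL:
SELECT a.name, b.name AS project, c.name AS parent
FROM tasks a
LEFT JOIN projects b ON a.project_id = b.id
LEFT JOIN tasks c ON a.parent_id = c.id

Result:
name     | project | parent  
---------+---------+---------
Test     | Epsilon | NULL    
Setup    | Aurora  | Test    
Deploy   | NULL    | NULL    
Document | Epsilon | NULL    
Review   | Aurora  | Document


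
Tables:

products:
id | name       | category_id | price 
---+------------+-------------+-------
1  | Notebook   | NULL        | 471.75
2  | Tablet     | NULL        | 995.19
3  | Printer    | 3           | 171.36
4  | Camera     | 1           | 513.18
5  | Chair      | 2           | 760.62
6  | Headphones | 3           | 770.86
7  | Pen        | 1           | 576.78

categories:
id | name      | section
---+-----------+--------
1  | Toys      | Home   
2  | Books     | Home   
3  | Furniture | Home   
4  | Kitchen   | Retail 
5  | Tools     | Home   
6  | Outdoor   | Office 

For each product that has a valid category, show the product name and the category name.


INNER JOIN keeps only products rows whose category_id matches an id in categories. Walk through each product:
  - product 1 (Notebook): category_id=NULL, no match -> dropped
  - product 2 (Tablet): category_id=NULL, no match -> dropped
  - product 3 (Printer): category_id=3 -> matches Furniture
  - product 4 (Camera): category_id=1 -> matches Toys
  - product 5 (Chair): category_id=2 -> matches Books
  - product 6 (Headphones): category_id=3 -> matches Furniture
  - product 7 (Pen): category_id=1 -> matches Toys
So 2 of 7 rows are dropped.

SQL:
SELECT a.name, b.name AS category
FROM products a
INNER JOIN categories b ON a.category_id = b.id

Result:
name       | category 
-----------+----------
Printer    | Furniture
Camera     | Toys     
Chair      | Books    
Headphones | Furniture
Pen        | Toys     


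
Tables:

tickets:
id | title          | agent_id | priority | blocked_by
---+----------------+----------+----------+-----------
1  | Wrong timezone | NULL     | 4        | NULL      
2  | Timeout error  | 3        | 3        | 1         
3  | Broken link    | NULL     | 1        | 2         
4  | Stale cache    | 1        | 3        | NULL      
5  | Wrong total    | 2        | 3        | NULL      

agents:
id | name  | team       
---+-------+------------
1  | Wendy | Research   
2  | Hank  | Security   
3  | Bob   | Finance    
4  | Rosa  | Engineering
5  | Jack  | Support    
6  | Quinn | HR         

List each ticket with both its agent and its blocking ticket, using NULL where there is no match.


Two LEFT JOINs from the same base table tickets: one to agents via agent_id, one to tickets itself via blocked_by. Both are LEFT so every ticket is preserved.
Match against agents:
  - ticket 1 (Wrong timezone): agent_id=NULL, no match -> kept with NULL
  - ticket 2 (Timeout error): agent_id=3 -> matches Bob
  - ticket 3 (Broken link): agent_id=NULL, no match -> kept with NULL
  - ticket 4 (Stale cache): agent_id=1 -> matches Wendy
  - ticket 5 (Wrong total): agent_id=2 -> matches Hank
Match against tickets (self):
  - ticket 1 (Wrong timezone): blocked_by=NULL -> NULL
  - ticket 2 (Timeout error): blocked_by=1 -> Wrong timezone
  - ticket 3 (Broken link): blocked_by=2 -> Timeout error
  - ticket 4 (Stale cache): blocked_by=NULL -> NULL
  - ticket 5 (Wrong total): blocked_by=NULL -> NULL

SQL:
SELECT a.title, b.name AS agent, c.title AS blocked_by
FROM tickets a
LEFT JOIN agents b ON a.agent_id = b.id
LEFT JOIN tickets c ON a.blocked_by = c.id

Result:
title          | agent | blocked_by    
---------------+-------+---------------
Wrong timezone | NULL  | NULL          
Timeout error  | Bob   | Wrong timezone
Broken link    | NULL  | Timeout error 
Stale cache    | Wendy | NULL          
Wrong total    | Hank  | NULL          


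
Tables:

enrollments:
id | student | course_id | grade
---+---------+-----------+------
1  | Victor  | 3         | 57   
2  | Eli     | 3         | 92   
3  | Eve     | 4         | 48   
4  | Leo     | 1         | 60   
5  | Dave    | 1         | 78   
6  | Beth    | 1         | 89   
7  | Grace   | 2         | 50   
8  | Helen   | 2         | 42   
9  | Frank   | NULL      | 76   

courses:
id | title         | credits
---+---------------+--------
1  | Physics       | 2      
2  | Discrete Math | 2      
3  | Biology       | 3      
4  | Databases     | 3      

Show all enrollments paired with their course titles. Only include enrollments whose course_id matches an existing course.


INNER JOIN keeps only enrollments rows whose course_id matches an id in courses. Walk through each enrollment:
  - enrollment 1 (Victor): course_id=3 -> matches Biology
  - enrollment 2 (Eli): course_id=3 -> matches Biology
  - enrollment 3 (Eve): course_id=4 -> matches Databases
  - enrollment 4 (Leo): course_id=1 -> matches Physics
  - enrollment 5 (Dave): course_id=1 -> matches Physics
  - enrollment 6 (Beth): course_id=1 -> matches Physics
  - enrollment 7 (Grace): course_id=2 -> matches Discrete Math
  - enrollment 8 (Helen): course_id=2 -> matches Discrete Math
  - enrollment 9 (Frank): course_id=NULL, no match -> dropped
So 1 of 9 rows is dropped.

SQL:
SELECT a.student, b.title AS course
FROM enrollments a
INNER JOIN courses b ON a.course_id = b.id

Result:
student | course       
--------+--------------
Victor  | Biology      
Eli     | Biology      
Eve     | Databases    
Leo     | Physics      
Dave    | Physics      
Beth    | Physics      
Grace   | Discrete Math
Helen   | Discrete Math


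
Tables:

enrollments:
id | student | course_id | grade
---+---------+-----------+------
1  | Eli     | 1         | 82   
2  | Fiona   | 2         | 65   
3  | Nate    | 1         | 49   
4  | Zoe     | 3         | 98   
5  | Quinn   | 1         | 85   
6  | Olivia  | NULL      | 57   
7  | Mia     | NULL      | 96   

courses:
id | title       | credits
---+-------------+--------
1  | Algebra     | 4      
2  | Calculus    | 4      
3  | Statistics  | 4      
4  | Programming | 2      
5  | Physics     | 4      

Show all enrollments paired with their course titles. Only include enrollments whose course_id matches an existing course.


INNER JOIN keeps only enrollments rows whose course_id matches an id in courses. Walk through each enrollment:
  - enrollment 1 (Eli): course_id=1 -> matches Algebra
  - enrollment 2 (Fiona): course_id=2 -> matches Calculus
  - enrollment 3 (Nate): course_id=1 -> matches Algebra
  - enrollment 4 (Zoe): course_id=3 -> matches Statistics
  - enrollment 5 (Quinn): course_id=1 -> matches Algebra
  - enrollment 6 (Olivia): course_id=NULL, no match -> dropped
  - enrollment 7 (Mia): course_id=NULL, no match -> dropped
So 2 of 7 rows are dropped.

SQL:
SELECT a.student, b.title AS course
FROM enrollments a
INNER JOIN courses b ON a.course_id = b.id

Result:
student | course    
--------+-----------
Eli     | Algebra   
Fiona   | Calculus  
Nate    | Algebra   
Zoe     | Statistics
Quinn   | Algebra   


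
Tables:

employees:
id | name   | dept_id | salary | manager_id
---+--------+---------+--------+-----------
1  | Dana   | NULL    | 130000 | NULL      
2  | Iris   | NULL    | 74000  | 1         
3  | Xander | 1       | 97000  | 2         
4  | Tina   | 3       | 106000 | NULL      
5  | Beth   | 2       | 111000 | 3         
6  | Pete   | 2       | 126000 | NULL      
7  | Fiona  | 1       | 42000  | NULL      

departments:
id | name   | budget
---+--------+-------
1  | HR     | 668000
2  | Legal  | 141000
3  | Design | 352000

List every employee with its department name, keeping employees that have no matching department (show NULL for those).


LEFT JOIN keeps every row from employees (the left table); where dept_id has no match in departments, the department columns become NULL. Walk through each employee:
  - employee 1 (Dana): dept_id=NULL, no match -> kept with NULL
  - employee 2 (Iris): dept_id=NULL, no match -> kept with NULL
  - employee 3 (Xander): dept_id=1 -> matches HR
  - employee 4 (Tina): dept_id=3 -> matches Design
  - employee 5 (Beth): dept_id=2 -> matches Legal
  - employee 6 (Pete): dept_id=2 -> matches Legal
  - employee 7 (Fiona): dept_id=1 -> matches HR
All 7 rows appear; 2 have NULL department.

SQL:
SELECT a.name, b.name AS department
FROM employees a
LEFT JOIN departments b ON a.dept_id = b.id

Result:
name   | department
-------+-----------
Dana   | NULL      
Iris   | NULL      
Xander | HR        
Tina   | Design    
Beth   | Legal     
Pete   | Legal     
Fiona  | HR        


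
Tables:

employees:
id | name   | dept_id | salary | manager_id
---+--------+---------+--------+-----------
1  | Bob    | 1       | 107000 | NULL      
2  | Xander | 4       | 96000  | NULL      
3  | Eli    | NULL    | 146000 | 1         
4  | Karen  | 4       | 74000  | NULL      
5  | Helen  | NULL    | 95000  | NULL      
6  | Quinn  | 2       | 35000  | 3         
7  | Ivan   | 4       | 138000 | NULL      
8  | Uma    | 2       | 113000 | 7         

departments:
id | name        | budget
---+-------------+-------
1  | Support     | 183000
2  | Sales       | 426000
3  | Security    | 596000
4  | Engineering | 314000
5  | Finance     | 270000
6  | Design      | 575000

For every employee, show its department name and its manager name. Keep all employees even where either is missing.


Two LEFT JOINs from the same base table employees: one to departments via dept_id, one to employees itself via manager_id. Both are LEFT so every employee is preserved.
Match against departments:
  - employee 1 (Bob): dept_id=1 -> matches Support
  - employee 2 (Xander): dept_id=4 -> matches Engineering
  - employee 3 (Eli): dept_id=NULL, no match -> kept with NULL
  - employee 4 (Karen): dept_id=4 -> matches Engineering
  - employee 5 (Helen): dept_id=NULL, no match -> kept with NULL
  - employee 6 (Quinn): dept_id=2 -> matches Sales
  - employee 7 (Ivan): dept_id=4 -> matches Engineering
  - employee 8 (Uma): dept_id=2 -> matches Sales
Match against employees (self):
  - employee 1 (Bob): manager_id=NULL -> NULL
  - employee 2 (Xander): manager_id=NULL -> NULL
  - employee 3 (Eli): manager_id=1 -> Bob
  - employee 4 (Karen): manager_id=NULL -> NULL
  - employee 5 (Helen): manager_id=NULL -> NULL
  - employee 6 (Quinn): manager_id=3 -> Eli
  - employee 7 (Ivan): manager_id=NULL -> NULL
  - employee 8 (Uma): manager_id=7 -> Ivan

SQL:
SELECT a.name, b.name AS department, c.name AS manager
FROM employees a
LEFT JOIN departments b ON a.dept_id = b.id
LEFT JOIN employees c ON a.manager_id = c.id

Result:
name   | department  | manager
-------+-------------+--------
Bob    | Support     | NULL   
Xander | Engineering | NULL   
Eli    | NULL        | Bob    
Karen  | Engineering | NULL   
Helen  | NULL        | NULL   
Quinn  | Sales       | Eli    
Ivan   | Engineering | NULL   
Uma    | Sales       | Ivan   


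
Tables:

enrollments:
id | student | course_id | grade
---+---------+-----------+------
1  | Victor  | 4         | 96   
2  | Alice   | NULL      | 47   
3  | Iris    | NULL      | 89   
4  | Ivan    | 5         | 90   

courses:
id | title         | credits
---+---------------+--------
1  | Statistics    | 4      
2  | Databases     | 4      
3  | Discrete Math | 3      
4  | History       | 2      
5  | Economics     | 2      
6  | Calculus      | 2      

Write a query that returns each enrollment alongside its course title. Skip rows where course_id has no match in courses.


INNER JOIN keeps only enrollments rows whose course_id matches an id in courses. Walk through each enrollment:
  - enrollment 1 (Victor): course_id=4 -> matches History
  - enrollment 2 (Alice): course_id=NULL, no match -> dropped
  - enrollment 3 (Iris): course_id=NULL, no match -> dropped
  - enrollment 4 (Ivan): course_id=5 -> matches Economics
So 2 of 4 rows are dropped.

SQL:
SELECT a.student, b.title AS course
FROM enrollments a
INNER JOIN courses b ON a.course_id = b.id

Result:
student | course   
--------+----------
Victor  | History  
Ivan    | Economics


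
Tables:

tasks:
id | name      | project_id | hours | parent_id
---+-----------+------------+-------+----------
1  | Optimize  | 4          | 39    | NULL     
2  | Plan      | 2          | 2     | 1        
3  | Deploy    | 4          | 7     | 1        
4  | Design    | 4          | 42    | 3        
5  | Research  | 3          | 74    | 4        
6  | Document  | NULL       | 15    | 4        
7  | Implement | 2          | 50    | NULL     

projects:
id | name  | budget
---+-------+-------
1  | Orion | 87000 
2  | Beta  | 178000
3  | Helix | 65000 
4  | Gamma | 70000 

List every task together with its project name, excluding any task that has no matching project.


INNER JOIN keeps only tasks rows whose project_id matches an id in projects. Walk through each task:
  - task 1 (Optimize): project_id=4 -> matches Gamma
  - task 2 (Plan): project_id=2 -> matches Beta
  - task 3 (Deploy): project_id=4 -> matches Gamma
  - task 4 (Design): project_id=4 -> matches Gamma
  - task 5 (Research): project_id=3 -> matches Helix
  - task 6 (Document): project_id=NULL, no match -> dropped
  - task 7 (Implement): project_id=2 -> matches Beta
So 1 of 7 rows is dropped.

SQL:
SELECT a.name, b.name AS project
FROM tasks a
INNER JOIN projects b ON a.project_id = b.id

Result:
name      | project
----------+--------
Optimize  | Gamma  
Plan      | Beta   
Deploy    | Gamma  
Design    | Gamma  
Research  | Helix  
Implement | Beta   


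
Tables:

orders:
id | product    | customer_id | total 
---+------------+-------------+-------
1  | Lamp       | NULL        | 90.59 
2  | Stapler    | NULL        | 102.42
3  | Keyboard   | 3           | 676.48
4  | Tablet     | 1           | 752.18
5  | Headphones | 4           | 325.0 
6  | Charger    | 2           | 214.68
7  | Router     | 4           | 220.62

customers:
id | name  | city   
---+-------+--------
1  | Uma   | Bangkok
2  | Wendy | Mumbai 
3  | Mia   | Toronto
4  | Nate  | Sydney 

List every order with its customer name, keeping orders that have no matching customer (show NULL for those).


LEFT JOIN keeps every row from orders (the left table); where customer_id has no match in customers, the customer columns become NULL. Walk through each order:
  - order 1 (Lamp): customer_id=NULL, no match -> kept with NULL
  - order 2 (Stapler): customer_id=NULL, no match -> kept with NULL
  - order 3 (Keyboard): customer_id=3 -> matches Mia
  - order 4 (Tablet): customer_id=1 -> matches Uma
  - order 5 (Headphones): customer_id=4 -> matches Nate
  - order 6 (Charger): customer_id=2 -> matches Wendy
  - order 7 (Router): customer_id=4 -> matches Nate
All 7 rows appear; 2 have NULL customer.

SQL:
SELECT a.product, b.name AS customer
FROM orders a
LEFT JOIN customers b ON a.customer_id = b.id

Result:
product    | customer
-----------+---------
Lamp       | NULL    
Stapler    | NULL    
Keyboard   | Mia     
Tablet     | Uma     
Headphones | Nate    
Charger    | Wendy   
Router     | Nate    
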